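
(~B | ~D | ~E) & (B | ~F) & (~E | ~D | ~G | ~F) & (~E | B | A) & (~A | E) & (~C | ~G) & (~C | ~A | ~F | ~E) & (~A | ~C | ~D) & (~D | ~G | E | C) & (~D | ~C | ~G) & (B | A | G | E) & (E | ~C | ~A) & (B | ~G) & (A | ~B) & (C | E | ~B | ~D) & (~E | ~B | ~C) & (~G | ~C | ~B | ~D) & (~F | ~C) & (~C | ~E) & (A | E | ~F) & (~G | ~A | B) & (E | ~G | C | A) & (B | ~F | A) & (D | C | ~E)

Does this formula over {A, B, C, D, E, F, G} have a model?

Yes, satisfiable

Try B = 0.
(~F) alone gives F = 0.
(~G) alone gives G = 0.
Try E = 1.
(A) alone gives A = 1.
(~C) alone gives C = 0.
(D) alone gives D = 1.
All clauses are satisfied.
A satisfying assignment: A: 1,  B: 0,  C: 0,  D: 1,  E: 1,  F: 0,  G: 0.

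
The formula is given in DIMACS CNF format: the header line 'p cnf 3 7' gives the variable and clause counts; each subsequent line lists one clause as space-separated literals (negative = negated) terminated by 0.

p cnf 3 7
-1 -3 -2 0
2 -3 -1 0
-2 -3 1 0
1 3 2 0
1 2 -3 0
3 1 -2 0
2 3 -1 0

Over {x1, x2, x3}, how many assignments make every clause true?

There are 2^3 = 8 truth assignments over (x1, x2, x3).
Check each against the 7 clauses (columns in the order x1, x2, x3):
  F F F  ✗ fails (x1 ∨ x3 ∨ x2)
  F F T  ✗ fails (x1 ∨ x2 ∨ ¬x3)
  F T F  ✗ fails (x3 ∨ x1 ∨ ¬x2)
  F T T  ✗ fails (¬x2 ∨ ¬x3 ∨ x1)
  T F F  ✗ fails (x2 ∨ x3 ∨ ¬x1)
  T F T  ✗ fails (x2 ∨ ¬x3 ∨ ¬x1)
  T T F  ✓ satisfies all
  T T T  ✗ fails (¬x1 ∨ ¬x3 ∨ ¬x2)
1 of the 8 rows is a model.

1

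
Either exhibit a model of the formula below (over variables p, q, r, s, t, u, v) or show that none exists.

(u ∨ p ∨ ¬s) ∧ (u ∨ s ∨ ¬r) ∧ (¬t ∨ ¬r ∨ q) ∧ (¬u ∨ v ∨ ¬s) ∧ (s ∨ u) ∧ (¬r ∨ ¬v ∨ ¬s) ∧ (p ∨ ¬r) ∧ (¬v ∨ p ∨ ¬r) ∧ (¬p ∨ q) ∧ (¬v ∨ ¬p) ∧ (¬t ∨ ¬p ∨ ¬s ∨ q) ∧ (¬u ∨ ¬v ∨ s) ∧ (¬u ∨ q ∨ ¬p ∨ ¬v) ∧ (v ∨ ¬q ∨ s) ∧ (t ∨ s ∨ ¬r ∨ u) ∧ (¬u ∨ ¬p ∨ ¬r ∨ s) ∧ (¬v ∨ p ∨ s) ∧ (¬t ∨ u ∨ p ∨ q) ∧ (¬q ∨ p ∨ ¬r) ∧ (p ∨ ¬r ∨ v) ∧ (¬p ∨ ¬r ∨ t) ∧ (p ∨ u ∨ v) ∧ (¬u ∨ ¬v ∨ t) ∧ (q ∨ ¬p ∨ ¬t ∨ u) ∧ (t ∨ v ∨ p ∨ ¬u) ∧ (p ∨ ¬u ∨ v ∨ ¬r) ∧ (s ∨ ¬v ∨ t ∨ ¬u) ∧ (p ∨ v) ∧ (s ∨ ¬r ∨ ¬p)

p ↦ True, q ↦ True, r ↦ False, s ↦ True, t ↦ False, u ↦ False, v ↦ False

Case s = True:
Case u = False:
The clause (p) is unit, so p = True.
The clause (q) is unit, so q = True.
The clause (¬v) is unit, so v = False.
Case r = False:
Every clause is now satisfied; t is unconstrained.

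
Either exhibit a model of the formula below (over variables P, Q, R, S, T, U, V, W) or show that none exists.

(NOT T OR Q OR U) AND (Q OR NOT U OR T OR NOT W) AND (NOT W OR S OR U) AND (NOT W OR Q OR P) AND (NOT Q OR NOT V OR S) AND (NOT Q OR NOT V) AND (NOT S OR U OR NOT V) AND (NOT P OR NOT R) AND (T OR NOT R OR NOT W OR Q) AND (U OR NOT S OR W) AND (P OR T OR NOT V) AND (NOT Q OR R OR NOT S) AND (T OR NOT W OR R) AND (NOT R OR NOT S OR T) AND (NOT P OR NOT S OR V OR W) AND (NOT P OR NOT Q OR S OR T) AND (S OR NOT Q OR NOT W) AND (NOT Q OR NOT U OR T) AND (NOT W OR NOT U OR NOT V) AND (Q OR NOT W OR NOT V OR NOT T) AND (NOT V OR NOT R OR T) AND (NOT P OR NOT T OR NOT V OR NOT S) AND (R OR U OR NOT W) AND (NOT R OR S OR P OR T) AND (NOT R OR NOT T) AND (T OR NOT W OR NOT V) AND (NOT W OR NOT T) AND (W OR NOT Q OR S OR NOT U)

Try Q = false.
Try T = true.
The clause (U) is unit, so U = true.
The clause (NOT R) is unit, so R = false.
The clause (NOT W) is unit, so W = false.
Try P = false.
No clause remains; S, V are free.

P: false; Q: false; R: false; S: false; T: true; U: true; V: true; W: false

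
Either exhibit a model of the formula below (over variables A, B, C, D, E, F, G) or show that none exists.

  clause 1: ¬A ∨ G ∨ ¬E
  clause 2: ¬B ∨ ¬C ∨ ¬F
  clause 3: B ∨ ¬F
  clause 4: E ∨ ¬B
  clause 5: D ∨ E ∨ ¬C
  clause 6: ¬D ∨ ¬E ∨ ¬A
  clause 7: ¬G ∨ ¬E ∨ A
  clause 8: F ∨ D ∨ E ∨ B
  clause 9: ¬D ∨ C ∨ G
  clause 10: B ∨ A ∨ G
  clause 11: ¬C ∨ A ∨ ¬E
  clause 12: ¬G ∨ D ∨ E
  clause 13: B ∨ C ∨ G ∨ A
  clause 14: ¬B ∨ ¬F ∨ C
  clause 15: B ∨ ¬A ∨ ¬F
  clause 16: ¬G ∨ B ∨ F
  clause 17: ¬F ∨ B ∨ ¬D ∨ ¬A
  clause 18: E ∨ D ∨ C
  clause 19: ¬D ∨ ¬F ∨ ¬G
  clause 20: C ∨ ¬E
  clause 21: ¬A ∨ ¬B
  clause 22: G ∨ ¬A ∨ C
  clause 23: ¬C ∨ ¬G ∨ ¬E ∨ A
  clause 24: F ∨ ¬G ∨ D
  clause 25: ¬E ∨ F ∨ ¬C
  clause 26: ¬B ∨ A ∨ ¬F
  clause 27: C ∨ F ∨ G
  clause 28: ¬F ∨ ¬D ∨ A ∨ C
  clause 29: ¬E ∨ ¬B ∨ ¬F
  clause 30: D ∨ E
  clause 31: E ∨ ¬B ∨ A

A ↦ True, B ↦ False, C ↦ True, D ↦ True, E ↦ False, F ↦ False, G ↦ False

Case B = False:
Unit clause (¬F) forces F = False.
Unit clause (¬G) forces G = False.
Unit clause (A) forces A = True.
Unit clause (¬E) forces E = False.
Unit clause (D) forces D = True.
Unit clause (C) forces C = True.
All clauses are satisfied.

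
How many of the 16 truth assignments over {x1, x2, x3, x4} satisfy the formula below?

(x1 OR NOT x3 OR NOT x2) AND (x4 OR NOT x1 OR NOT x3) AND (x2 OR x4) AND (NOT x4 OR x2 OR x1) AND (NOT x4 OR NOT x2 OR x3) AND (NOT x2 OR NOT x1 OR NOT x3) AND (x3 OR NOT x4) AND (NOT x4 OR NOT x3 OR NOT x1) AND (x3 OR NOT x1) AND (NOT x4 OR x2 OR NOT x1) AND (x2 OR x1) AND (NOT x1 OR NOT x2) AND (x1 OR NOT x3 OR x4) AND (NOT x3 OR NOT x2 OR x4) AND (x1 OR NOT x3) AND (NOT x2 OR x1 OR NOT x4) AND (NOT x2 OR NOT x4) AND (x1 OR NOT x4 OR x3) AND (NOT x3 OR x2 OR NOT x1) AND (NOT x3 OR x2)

There are 2^4 = 16 truth assignments over (x1, x2, x3, x4).
Split on x1. With x1 = true, the clauses containing x1 are satisfied and NOT x1 drops from the rest; 0 of the 2^3 = 8 assignments to the other variables satisfy what remains.
With x1 = false, by the same count on the reduced clause set, 1 assignment works.
(One model: x1=F, x2=T, x3=F, x4=F.)
Total: 0 + 1 = 1.

1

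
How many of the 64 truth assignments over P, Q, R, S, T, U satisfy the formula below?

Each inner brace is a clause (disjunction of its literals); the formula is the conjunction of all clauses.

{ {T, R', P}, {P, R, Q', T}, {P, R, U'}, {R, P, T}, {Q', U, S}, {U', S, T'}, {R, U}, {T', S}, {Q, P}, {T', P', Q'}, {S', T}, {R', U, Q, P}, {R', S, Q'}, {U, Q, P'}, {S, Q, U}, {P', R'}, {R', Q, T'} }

There are 2^6 = 64 truth assignments over (P, Q, R, S, T, U).
Split on T. With T = 1, the clauses containing T are satisfied and T' drops from the rest; 3 of the 2^5 = 32 assignments to the other variables satisfy what remains.
With T = 0, by the same count on the reduced clause set, 2 assignments work.
Total: 3 + 2 = 5.

5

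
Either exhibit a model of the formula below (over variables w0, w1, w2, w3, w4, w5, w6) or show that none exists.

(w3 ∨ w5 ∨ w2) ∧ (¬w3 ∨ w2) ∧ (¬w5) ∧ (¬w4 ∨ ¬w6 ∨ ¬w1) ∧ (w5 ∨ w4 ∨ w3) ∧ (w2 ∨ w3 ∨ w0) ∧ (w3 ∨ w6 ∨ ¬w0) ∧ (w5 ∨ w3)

From the singleton clause (¬w5), w5 = False.
From the singleton clause (w3), w3 = True.
From the singleton clause (w2), w2 = True.
Try w4 = True.
Try w6 = True.
From the singleton clause (¬w1), w1 = False.
All clauses hold; w0 can take either value.

w0 ↦ False; w1 ↦ False; w2 ↦ True; w3 ↦ True; w4 ↦ True; w5 ↦ False; w6 ↦ True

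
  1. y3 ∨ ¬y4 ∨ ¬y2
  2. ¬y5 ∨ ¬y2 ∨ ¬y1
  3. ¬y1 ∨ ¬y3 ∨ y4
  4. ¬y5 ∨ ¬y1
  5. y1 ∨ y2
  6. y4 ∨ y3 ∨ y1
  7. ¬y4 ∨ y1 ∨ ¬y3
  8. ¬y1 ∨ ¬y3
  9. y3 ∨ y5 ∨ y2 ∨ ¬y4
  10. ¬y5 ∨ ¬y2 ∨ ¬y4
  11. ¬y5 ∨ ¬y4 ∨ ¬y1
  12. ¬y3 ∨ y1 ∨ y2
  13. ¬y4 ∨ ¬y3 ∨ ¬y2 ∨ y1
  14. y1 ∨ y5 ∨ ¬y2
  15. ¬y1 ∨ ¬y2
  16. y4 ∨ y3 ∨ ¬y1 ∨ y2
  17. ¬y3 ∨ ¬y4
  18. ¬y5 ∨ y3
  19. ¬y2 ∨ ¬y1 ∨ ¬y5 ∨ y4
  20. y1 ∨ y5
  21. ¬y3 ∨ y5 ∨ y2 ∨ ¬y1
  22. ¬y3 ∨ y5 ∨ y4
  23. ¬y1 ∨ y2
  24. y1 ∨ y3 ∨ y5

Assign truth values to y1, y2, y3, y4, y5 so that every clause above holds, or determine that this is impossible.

y1: False,  y2: True,  y3: True,  y4: False,  y5: True

Try y5 = True.
From the singleton clause (¬y1), y1 = False.
From the singleton clause (y2), y2 = True.
From the singleton clause (¬y4), y4 = False.
From the singleton clause (y3), y3 = True.
All clauses are satisfied.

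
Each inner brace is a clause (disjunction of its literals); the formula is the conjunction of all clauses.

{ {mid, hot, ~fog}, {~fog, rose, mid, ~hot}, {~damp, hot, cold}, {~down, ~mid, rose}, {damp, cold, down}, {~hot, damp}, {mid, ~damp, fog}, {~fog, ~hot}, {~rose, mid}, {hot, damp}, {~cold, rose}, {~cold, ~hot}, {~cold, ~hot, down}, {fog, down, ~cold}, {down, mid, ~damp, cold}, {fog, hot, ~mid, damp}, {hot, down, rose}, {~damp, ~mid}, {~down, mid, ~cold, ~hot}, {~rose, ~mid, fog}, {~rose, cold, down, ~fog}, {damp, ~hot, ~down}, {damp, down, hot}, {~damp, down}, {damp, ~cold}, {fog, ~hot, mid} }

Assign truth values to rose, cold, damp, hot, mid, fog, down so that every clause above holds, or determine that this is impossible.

Branch on hot: set hot = 0.
The clause (damp) is unit, so damp = 1.
The clause (cold) is unit, so cold = 1.
The clause (rose) is unit, so rose = 1.
The clause (mid) is unit, so mid = 1.
But (~mid) is also a unit clause — contradiction.
Undo hot and try hot = 1.
The clause (damp) is unit, so damp = 1.
The clause (~fog) is unit, so fog = 0.
The clause (mid) is unit, so mid = 1.
But (~mid) is also a unit clause — contradiction.
Either choice for hot ends in contradiction.

UNSATISFIABLE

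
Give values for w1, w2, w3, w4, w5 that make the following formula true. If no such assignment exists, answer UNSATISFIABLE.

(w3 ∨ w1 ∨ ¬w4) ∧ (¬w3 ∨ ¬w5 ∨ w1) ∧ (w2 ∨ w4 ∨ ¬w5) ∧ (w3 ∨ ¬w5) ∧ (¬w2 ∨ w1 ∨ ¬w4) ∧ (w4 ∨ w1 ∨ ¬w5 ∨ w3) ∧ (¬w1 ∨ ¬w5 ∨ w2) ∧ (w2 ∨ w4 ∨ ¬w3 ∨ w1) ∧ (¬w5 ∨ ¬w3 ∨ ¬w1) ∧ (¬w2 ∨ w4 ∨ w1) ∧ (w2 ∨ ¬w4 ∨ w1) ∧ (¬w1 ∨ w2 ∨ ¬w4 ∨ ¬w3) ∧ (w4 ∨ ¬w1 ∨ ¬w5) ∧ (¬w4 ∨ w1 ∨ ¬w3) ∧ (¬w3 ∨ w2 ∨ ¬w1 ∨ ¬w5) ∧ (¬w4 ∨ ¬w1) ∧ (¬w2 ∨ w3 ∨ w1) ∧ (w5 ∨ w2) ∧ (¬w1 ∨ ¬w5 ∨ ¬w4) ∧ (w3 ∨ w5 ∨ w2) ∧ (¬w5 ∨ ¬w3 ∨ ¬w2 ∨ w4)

Suppose w3 = True.
Suppose w5 = False.
(w2) alone gives w2 = True.
Suppose w1 = True.
(¬w4) alone gives w4 = False.
Every clause now holds.

w1=True,  w2=True,  w3=True,  w4=False,  w5=False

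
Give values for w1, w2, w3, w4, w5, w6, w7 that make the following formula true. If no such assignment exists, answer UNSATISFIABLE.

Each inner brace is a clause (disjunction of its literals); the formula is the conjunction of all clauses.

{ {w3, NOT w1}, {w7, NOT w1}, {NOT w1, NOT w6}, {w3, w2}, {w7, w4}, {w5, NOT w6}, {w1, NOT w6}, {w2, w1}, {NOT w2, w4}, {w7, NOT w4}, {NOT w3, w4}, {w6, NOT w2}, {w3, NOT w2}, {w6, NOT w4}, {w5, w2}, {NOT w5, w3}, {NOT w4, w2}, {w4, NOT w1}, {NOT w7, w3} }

Branch on w3: set w3 = true.
The clause (w4) is unit, so w4 = true.
The clause (w7) is unit, so w7 = true.
The clause (w6) is unit, so w6 = true.
The clause (NOT w1) is unit, so w1 = false.
Now (w1) is unsatisfied and unit — conflict.
Undo w3 and try w3 = false.
The clause (NOT w1) is unit, so w1 = false.
The clause (w2) is unit, so w2 = true.
Now (NOT w2) is unsatisfied and unit — conflict.
Neither w3 = true nor w3 = false works.

UNSATISFIABLE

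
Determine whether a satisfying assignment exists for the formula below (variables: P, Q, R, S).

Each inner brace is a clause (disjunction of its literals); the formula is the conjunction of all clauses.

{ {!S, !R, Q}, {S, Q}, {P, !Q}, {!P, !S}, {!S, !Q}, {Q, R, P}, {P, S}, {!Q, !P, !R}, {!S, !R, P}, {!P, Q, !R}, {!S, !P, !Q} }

Satisfiable

Branch on S: set S = false.
Unit clause (Q) forces Q = true.
Unit clause (P) forces P = true.
Unit clause (!R) forces R = false.
Every clause now holds.
A satisfying assignment: P ↦ true; Q ↦ true; R ↦ false; S ↦ false.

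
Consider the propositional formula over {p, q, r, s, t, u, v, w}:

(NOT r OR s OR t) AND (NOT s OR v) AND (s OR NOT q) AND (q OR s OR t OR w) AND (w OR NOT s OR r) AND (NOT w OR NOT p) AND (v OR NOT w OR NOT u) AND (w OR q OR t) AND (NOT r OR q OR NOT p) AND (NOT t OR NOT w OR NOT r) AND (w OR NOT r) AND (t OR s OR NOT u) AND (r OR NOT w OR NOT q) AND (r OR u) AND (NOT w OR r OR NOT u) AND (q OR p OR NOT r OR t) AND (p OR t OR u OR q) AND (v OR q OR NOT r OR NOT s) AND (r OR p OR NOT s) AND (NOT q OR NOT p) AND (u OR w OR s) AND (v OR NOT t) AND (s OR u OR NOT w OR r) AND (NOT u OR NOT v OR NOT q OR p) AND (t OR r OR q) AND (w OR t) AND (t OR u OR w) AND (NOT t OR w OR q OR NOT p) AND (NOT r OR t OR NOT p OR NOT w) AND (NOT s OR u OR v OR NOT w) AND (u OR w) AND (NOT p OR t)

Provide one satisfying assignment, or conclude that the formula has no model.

p ↦ false, q ↦ true, r ↦ true, s ↦ true, t ↦ false, u ↦ false, v ↦ true, w ↦ true

Suppose s = true.
From the singleton clause (v), v = true.
Suppose w = true.
From the singleton clause (NOT p), p = false.
From the singleton clause (r), r = true.
From the singleton clause (NOT t), t = false.
From the singleton clause (q), q = true.
From the singleton clause (NOT u), u = false.
All clauses are satisfied.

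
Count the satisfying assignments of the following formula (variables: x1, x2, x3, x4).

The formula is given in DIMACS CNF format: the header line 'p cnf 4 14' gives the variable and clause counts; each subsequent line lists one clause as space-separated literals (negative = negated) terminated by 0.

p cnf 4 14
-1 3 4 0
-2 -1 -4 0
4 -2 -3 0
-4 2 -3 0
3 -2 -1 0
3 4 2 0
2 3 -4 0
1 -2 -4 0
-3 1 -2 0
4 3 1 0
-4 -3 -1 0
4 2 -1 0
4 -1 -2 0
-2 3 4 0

1

There are 2^4 = 16 truth assignments over (x1, x2, x3, x4).
Check each against the 14 clauses (columns in the order x1, x2, x3, x4):
  F F F F  ✗ fails (x3 ∨ x4 ∨ x2)
  F F F T  ✗ fails (x2 ∨ x3 ∨ ¬x4)
  F F T F  ✓ satisfies all
  F F T T  ✗ fails (¬x4 ∨ x2 ∨ ¬x3)
  F T F F  ✗ fails (x4 ∨ x3 ∨ x1)
  F T F T  ✗ fails (x1 ∨ ¬x2 ∨ ¬x4)
  F T T F  ✗ fails (x4 ∨ ¬x2 ∨ ¬x3)
  F T T T  ✗ fails (x1 ∨ ¬x2 ∨ ¬x4)
  T F F F  ✗ fails (¬x1 ∨ x3 ∨ x4)
  T F F T  ✗ fails (x2 ∨ x3 ∨ ¬x4)
  T F T F  ✗ fails (x4 ∨ x2 ∨ ¬x1)
  T F T T  ✗ fails (¬x4 ∨ x2 ∨ ¬x3)
  T T F F  ✗ fails (¬x1 ∨ x3 ∨ x4)
  T T F T  ✗ fails (¬x2 ∨ ¬x1 ∨ ¬x4)
  T T T F  ✗ fails (x4 ∨ ¬x2 ∨ ¬x3)
  T T T T  ✗ fails (¬x2 ∨ ¬x1 ∨ ¬x4)
1 of the 16 rows is a model.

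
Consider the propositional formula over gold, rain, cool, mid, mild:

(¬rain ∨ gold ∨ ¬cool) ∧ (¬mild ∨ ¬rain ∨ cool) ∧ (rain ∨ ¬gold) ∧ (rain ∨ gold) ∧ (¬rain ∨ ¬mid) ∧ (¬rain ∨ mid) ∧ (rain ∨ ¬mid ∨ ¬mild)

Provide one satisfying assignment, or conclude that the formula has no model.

UNSATISFIABLE

Suppose rain = True.
Unit clause (¬mid) forces mid = False.
But (mid) is also a unit clause — contradiction.
So rain must be the other value — set rain = False.
Unit clause (¬gold) forces gold = False.
But (gold) is also a unit clause — contradiction.
Both values of rain lead to a conflict.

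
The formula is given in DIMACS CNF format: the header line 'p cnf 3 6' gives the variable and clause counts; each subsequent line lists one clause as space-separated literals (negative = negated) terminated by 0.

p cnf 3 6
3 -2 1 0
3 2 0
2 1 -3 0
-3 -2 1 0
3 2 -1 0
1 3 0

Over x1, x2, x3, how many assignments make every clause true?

There are 2^3 = 8 truth assignments over (x1, x2, x3).
Check each against the 6 clauses (columns in the order x1, x2, x3):
  F F F  ✗ fails (x3 ∨ x2)
  F F T  ✗ fails (x2 ∨ x1 ∨ ¬x3)
  F T F  ✗ fails (x3 ∨ ¬x2 ∨ x1)
  F T T  ✗ fails (¬x3 ∨ ¬x2 ∨ x1)
  T F F  ✗ fails (x3 ∨ x2)
  T F T  ✓ satisfies all
  T T F  ✓ satisfies all
  T T T  ✓ satisfies all
3 of the 8 rows are models.

3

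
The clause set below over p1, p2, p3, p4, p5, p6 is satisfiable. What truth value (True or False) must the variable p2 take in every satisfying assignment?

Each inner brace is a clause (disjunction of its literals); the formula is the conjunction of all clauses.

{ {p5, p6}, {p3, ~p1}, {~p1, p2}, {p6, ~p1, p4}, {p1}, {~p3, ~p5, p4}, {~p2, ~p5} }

Suppose p2 = 0.
(~p1) alone gives p1 = 0.
That conflicts with the unit clause (p1).
So every satisfying assignment has p2 = True.

True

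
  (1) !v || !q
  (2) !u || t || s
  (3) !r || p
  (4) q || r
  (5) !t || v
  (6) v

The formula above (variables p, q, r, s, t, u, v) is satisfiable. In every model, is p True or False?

Suppose p = false.
The clause (!r) is unit, so r = false.
The clause (q) is unit, so q = true.
The clause (!v) is unit, so v = false.
That conflicts with the unit clause (v).
So every satisfying assignment has p = True.

True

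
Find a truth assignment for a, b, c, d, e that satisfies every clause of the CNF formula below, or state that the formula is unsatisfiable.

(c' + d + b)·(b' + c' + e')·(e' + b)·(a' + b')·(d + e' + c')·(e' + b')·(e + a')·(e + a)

UNSATISFIABLE

Suppose e = 0.
From the singleton clause (a'), a = 0.
Now (a) is unsatisfied and unit — conflict.
So e must be the other value — set e = 1.
From the singleton clause (b), b = 1.
Now (b') is unsatisfied and unit — conflict.
Neither e = 1 nor e = 0 works.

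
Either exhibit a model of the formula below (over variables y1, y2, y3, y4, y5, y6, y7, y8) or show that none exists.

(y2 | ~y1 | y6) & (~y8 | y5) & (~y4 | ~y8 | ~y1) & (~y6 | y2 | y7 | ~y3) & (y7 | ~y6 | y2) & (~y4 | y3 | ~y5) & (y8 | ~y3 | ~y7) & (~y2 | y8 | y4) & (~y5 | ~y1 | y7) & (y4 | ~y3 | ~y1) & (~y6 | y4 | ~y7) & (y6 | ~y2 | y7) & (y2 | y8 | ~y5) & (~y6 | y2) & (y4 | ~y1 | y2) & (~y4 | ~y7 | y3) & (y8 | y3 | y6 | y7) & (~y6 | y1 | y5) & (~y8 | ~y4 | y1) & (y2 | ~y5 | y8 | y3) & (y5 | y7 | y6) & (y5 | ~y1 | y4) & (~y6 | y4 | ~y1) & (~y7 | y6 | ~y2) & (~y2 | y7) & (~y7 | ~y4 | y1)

y1 ↦ 0; y2 ↦ 0; y3 ↦ 0; y4 ↦ 0; y5 ↦ 1; y6 ↦ 0; y7 ↦ 1; y8 ↦ 1

Suppose y8 = 1.
(y5) alone gives y5 = 1.
Suppose y4 = 0.
Suppose y1 = 0.
Suppose y6 = 0.
Suppose y2 = 0.
No clause remains; y3, y7 are free.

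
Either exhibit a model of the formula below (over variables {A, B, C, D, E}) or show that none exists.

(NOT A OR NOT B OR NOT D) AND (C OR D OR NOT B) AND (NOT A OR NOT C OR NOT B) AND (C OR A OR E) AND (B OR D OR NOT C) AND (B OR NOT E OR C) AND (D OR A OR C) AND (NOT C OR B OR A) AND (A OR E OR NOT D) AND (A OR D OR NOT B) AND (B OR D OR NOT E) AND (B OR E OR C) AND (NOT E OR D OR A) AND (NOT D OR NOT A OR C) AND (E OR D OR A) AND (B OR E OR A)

Suppose A = false.
Suppose C = false.
(E) alone gives E = true.
(B) alone gives B = true.
(D) alone gives D = true.
This assignment satisfies each clause.

A: false,  B: true,  C: false,  D: true,  E: true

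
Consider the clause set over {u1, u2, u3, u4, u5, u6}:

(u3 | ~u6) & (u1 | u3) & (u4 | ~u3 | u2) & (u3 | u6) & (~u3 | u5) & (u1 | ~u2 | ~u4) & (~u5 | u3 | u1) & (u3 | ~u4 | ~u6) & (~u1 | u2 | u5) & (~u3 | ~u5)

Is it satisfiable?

Unsatisfiable

Branch on u3: set u3 = 1.
The clause (u5) is unit, so u5 = 1.
That conflicts with the unit clause (~u5).
That branch fails; take u3 = 0 instead.
The clause (~u6) is unit, so u6 = 0.
That conflicts with the unit clause (u6).
Either choice for u3 ends in contradiction.
No assignment satisfies every clause.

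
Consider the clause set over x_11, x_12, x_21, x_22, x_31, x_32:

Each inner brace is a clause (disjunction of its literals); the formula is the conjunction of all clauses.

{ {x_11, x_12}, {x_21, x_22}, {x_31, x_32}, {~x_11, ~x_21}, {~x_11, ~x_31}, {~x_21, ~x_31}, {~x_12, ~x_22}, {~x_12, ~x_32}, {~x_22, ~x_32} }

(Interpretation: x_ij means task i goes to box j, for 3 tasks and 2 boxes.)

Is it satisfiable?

Unsatisfiable

Branch on x_11: set x_11 = 1.
(~x_21) alone gives x_21 = 0.
(x_22) alone gives x_22 = 1.
(~x_31) alone gives x_31 = 0.
(x_32) alone gives x_32 = 1.
That conflicts with the unit clause (~x_32).
Backtrack on x_11: now try x_11 = 0.
(x_12) alone gives x_12 = 1.
(~x_22) alone gives x_22 = 0.
(x_21) alone gives x_21 = 1.
(~x_31) alone gives x_31 = 0.
(x_32) alone gives x_32 = 1.
That conflicts with the unit clause (~x_32).
Neither x_11 = 1 nor x_11 = 0 works.
No assignment satisfies every clause.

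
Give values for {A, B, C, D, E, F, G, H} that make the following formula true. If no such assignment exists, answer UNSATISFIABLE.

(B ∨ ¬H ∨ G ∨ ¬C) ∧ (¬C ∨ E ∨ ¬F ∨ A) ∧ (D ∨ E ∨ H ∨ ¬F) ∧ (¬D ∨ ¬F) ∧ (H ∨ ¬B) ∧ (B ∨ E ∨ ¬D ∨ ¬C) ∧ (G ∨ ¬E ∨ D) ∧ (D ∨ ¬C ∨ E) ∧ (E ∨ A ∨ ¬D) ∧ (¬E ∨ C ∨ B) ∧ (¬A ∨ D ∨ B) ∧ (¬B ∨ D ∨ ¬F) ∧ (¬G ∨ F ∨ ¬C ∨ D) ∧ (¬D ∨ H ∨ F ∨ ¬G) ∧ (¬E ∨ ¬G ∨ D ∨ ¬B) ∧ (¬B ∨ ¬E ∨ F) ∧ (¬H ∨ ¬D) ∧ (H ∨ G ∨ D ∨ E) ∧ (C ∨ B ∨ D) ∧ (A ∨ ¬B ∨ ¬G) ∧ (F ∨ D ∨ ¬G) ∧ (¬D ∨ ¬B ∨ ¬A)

A ↦ False; B ↦ True; C ↦ False; D ↦ False; E ↦ False; F ↦ False; G ↦ False; H ↦ True

Try D = False.
Try H = True.
Try G = False.
From the singleton clause (¬E), E = False.
From the singleton clause (¬C), C = False.
From the singleton clause (B), B = True.
From the singleton clause (¬F), F = False.
No clause remains; A is free.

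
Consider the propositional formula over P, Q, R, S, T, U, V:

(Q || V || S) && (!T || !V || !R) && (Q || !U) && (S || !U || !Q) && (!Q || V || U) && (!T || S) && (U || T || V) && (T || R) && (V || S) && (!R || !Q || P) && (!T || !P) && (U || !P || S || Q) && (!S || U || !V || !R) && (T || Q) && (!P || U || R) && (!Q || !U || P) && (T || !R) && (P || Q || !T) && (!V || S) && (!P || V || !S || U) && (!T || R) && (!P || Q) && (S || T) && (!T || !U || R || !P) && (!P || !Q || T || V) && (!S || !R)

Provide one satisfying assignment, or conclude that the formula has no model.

UNSATISFIABLE

Case Q = true:
Case S = true:
(!R) alone gives R = false.
(T) alone gives T = true.
Now (!T) is unsatisfied and unit — conflict.
Backtrack on S: now try S = false.
(!U) alone gives U = false.
(V) alone gives V = true.
Now (!V) is unsatisfied and unit — conflict.
Both values of S lead to a conflict.
Backtrack on Q: now try Q = false.
(!U) alone gives U = false.
(T) alone gives T = true.
(S) alone gives S = true.
(!P) alone gives P = false.
Now (P) is unsatisfied and unit — conflict.
Both values of Q lead to a conflict.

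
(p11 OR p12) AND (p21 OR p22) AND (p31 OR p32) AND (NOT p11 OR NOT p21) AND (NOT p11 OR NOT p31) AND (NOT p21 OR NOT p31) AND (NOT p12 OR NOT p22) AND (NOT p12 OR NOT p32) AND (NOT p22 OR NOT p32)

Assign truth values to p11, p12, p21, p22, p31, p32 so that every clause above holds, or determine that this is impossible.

UNSATISFIABLE

Try p11 = true.
From the singleton clause (NOT p21), p21 = false.
From the singleton clause (p22), p22 = true.
From the singleton clause (NOT p31), p31 = false.
From the singleton clause (p32), p32 = true.
That conflicts with the unit clause (NOT p32).
That branch fails; take p11 = false instead.
From the singleton clause (p12), p12 = true.
From the singleton clause (NOT p22), p22 = false.
From the singleton clause (p21), p21 = true.
From the singleton clause (NOT p31), p31 = false.
From the singleton clause (p32), p32 = true.
That conflicts with the unit clause (NOT p32).
Both values of p11 lead to a conflict.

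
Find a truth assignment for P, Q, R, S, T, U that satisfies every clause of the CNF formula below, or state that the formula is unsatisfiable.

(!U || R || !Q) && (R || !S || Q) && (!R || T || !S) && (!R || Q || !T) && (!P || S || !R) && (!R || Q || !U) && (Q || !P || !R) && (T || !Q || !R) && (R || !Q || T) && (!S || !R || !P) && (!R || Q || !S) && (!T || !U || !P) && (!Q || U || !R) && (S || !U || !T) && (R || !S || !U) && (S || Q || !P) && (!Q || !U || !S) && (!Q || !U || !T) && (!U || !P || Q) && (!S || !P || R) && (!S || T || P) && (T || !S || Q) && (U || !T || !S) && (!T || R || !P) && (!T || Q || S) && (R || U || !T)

Suppose U = true.
Suppose R = false.
(!Q) alone gives Q = false.
(!S) alone gives S = false.
(!T) alone gives T = false.
(!P) alone gives P = false.
This assignment satisfies each clause.

P: false, Q: false, R: false, S: false, T: false, U: true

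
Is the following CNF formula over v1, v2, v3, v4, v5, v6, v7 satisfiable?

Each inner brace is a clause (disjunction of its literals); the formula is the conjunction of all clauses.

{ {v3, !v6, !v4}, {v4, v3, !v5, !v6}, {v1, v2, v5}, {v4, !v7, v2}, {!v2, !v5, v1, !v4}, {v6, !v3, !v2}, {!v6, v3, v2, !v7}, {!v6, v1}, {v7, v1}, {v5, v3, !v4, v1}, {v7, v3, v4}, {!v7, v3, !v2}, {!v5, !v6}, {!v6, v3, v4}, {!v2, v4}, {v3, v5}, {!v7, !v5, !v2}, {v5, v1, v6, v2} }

Branch on v6: set v6 = false.
Branch on v3: set v3 = true.
The clause (!v2) is unit, so v2 = false.
Branch on v1: set v1 = false.
The clause (v5) is unit, so v5 = true.
The clause (v7) is unit, so v7 = true.
The clause (v4) is unit, so v4 = true.
All clauses are satisfied.
A satisfying assignment: v1 ↦ false; v2 ↦ false; v3 ↦ true; v4 ↦ true; v5 ↦ true; v6 ↦ false; v7 ↦ true.

Yes, satisfiable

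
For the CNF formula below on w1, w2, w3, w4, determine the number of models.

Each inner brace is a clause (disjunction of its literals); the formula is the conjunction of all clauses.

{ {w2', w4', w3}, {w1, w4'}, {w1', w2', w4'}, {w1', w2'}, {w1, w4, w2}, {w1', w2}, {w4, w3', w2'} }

1

There are 2^4 = 16 truth assignments over (w1, w2, w3, w4).
Split on w3. With w3 = 1, the clauses containing w3 are satisfied and w3' drops from the rest; 0 of the 2^3 = 8 assignments to the other variables satisfy what remains.
With w3 = 0, by the same count on the reduced clause set, 1 assignment works.
Total: 0 + 1 = 1.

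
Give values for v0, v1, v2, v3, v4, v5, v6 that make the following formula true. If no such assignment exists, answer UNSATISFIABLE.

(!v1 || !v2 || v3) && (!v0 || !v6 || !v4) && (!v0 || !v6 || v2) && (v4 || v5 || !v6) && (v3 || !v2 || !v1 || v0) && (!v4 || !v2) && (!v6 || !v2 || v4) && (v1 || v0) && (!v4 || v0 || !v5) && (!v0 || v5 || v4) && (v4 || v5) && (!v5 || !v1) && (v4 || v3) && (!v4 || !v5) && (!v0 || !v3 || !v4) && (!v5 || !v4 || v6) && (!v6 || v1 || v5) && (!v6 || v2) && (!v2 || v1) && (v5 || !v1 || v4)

Branch on v4: set v4 = true.
Unit clause (!v2) forces v2 = false.
Unit clause (!v5) forces v5 = false.
Unit clause (!v6) forces v6 = false.
Branch on v1: set v1 = true.
Branch on v0: set v0 = false.
No clause remains; v3 is free.

v0 ↦ false, v1 ↦ true, v2 ↦ false, v3 ↦ false, v4 ↦ true, v5 ↦ false, v6 ↦ false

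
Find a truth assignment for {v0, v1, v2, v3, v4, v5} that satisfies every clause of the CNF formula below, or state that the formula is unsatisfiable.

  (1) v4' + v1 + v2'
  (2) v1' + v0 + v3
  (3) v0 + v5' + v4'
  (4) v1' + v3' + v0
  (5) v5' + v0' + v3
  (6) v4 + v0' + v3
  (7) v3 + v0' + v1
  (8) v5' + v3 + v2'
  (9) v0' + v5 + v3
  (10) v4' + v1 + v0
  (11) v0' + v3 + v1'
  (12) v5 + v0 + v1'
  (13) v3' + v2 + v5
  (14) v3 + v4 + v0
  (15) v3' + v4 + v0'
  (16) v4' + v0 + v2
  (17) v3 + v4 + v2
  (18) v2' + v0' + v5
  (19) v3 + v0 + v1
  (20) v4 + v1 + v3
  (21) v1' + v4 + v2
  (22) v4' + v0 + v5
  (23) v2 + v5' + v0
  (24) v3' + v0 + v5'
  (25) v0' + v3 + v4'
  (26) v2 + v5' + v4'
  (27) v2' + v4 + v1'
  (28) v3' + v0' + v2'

v0 ↦ 0,  v1 ↦ 0,  v2 ↦ 1,  v3 ↦ 1,  v4 ↦ 0,  v5 ↦ 0

Suppose v4 = 0.
Suppose v0 = 0.
(v3) alone gives v3 = 1.
(v1') alone gives v1 = 0.
(v5') alone gives v5 = 0.
(v2) alone gives v2 = 1.
Every clause now holds.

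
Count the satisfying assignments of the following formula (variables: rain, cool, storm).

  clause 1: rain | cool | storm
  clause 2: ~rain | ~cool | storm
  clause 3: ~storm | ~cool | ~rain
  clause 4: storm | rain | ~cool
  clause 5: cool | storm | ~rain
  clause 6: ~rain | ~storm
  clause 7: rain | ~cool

There are 2^3 = 8 truth assignments over (rain, cool, storm).
Check each against the 7 clauses (columns in the order rain, cool, storm):
  F F F  ✗ fails (rain | cool | storm)
  F F T  ✓ satisfies all
  F T F  ✗ fails (storm | rain | ~cool)
  F T T  ✗ fails (rain | ~cool)
  T F F  ✗ fails (cool | storm | ~rain)
  T F T  ✗ fails (~rain | ~storm)
  T T F  ✗ fails (~rain | ~cool | storm)
  T T T  ✗ fails (~storm | ~cool | ~rain)
1 of the 8 rows is a model.

1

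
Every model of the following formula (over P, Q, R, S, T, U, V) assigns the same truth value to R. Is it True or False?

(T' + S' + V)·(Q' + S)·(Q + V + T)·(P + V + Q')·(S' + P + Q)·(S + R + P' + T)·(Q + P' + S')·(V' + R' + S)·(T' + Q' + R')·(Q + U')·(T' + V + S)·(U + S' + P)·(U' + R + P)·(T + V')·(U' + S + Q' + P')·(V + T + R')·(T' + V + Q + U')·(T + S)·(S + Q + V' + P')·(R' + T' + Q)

False

Suppose R = 1.
Try Q = 0.
The clause (U') is unit, so U = 0.
The clause (T') is unit, so T = 0.
The clause (V) is unit, so V = 1.
Now (V') is unsatisfied and unit — conflict.
That branch fails; take Q = 1 instead.
The clause (S) is unit, so S = 1.
The clause (T') is unit, so T = 0.
The clause (V') is unit, so V = 0.
Now (V) is unsatisfied and unit — conflict.
Either choice for Q ends in contradiction.
So every satisfying assignment has R = False.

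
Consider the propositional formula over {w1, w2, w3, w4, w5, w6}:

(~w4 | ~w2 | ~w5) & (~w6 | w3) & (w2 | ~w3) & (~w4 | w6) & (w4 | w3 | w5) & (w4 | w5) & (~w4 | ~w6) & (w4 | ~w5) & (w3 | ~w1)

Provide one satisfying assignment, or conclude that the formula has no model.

Try w6 = 0.
(~w4) alone gives w4 = 0.
(w5) alone gives w5 = 1.
Now (~w5) is unsatisfied and unit — conflict.
That branch fails; take w6 = 1 instead.
(w3) alone gives w3 = 1.
(w2) alone gives w2 = 1.
(~w4) alone gives w4 = 0.
(w5) alone gives w5 = 1.
Now (~w5) is unsatisfied and unit — conflict.
Neither w6 = 1 nor w6 = 0 works.

UNSATISFIABLE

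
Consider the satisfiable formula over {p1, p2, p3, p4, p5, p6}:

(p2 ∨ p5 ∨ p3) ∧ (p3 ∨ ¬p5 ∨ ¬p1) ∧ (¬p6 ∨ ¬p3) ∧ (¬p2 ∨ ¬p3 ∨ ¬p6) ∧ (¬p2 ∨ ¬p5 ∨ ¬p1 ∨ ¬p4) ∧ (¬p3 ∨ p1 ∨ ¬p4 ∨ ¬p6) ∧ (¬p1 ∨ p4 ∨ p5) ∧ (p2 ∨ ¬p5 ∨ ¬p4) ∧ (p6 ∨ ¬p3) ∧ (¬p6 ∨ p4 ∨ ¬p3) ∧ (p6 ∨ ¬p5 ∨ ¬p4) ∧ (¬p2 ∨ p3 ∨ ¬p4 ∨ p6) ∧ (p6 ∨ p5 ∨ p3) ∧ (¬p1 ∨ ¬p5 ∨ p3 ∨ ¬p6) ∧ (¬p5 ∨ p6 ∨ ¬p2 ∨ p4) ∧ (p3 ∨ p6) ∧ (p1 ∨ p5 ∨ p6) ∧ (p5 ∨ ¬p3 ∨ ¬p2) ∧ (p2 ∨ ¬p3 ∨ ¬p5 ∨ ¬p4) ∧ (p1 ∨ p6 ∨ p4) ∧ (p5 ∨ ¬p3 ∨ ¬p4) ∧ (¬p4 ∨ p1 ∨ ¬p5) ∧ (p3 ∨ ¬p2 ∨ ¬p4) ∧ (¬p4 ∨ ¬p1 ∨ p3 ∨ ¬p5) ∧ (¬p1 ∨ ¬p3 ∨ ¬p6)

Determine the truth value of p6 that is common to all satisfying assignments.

Suppose p6 = False.
The clause (¬p3) is unit, so p3 = False.
Now (p3) is unsatisfied and unit — conflict.
So every satisfying assignment has p6 = True.

True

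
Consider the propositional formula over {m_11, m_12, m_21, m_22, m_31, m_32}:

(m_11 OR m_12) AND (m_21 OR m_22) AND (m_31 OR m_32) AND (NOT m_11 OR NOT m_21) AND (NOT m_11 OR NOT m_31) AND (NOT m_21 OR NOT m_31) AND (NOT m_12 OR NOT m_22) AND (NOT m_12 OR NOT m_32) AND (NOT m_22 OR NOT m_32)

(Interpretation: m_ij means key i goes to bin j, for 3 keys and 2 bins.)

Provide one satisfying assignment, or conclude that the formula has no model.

Case m_11 = true:
Unit clause (NOT m_21) forces m_21 = false.
Unit clause (m_22) forces m_22 = true.
Unit clause (NOT m_31) forces m_31 = false.
Unit clause (m_32) forces m_32 = true.
But (NOT m_32) is also a unit clause — contradiction.
So m_11 must be the other value — set m_11 = false.
Unit clause (m_12) forces m_12 = true.
Unit clause (NOT m_22) forces m_22 = false.
Unit clause (m_21) forces m_21 = true.
Unit clause (NOT m_31) forces m_31 = false.
Unit clause (m_32) forces m_32 = true.
But (NOT m_32) is also a unit clause — contradiction.
Both values of m_11 lead to a conflict.

UNSATISFIABLE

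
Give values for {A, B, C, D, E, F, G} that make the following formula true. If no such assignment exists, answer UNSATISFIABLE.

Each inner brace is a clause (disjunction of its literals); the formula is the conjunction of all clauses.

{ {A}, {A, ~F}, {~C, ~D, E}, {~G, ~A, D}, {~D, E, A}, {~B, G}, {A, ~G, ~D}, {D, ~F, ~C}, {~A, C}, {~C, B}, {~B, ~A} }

From the singleton clause (A), A = 1.
From the singleton clause (C), C = 1.
From the singleton clause (B), B = 1.
Now (~B) is unsatisfied and unit — conflict.

UNSATISFIABLE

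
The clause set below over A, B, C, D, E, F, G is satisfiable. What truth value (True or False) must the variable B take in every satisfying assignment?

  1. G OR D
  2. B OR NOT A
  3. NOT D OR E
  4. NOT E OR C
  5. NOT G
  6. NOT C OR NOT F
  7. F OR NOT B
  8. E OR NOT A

False

Suppose B = true.
The clause (NOT G) is unit, so G = false.
The clause (D) is unit, so D = true.
The clause (E) is unit, so E = true.
The clause (C) is unit, so C = true.
The clause (NOT F) is unit, so F = false.
Now (F) is unsatisfied and unit — conflict.
So every satisfying assignment has B = False.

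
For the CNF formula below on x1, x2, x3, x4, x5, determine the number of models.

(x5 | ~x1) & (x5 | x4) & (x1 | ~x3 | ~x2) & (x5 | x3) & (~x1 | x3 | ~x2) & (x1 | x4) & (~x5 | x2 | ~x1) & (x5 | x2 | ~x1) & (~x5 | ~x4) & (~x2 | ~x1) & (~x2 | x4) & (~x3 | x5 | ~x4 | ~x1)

There are 2^5 = 32 truth assignments over (x1, x2, x3, x4, x5).
Split on x3. With x3 = 1, the clauses containing x3 are satisfied and ~x3 drops from the rest; 1 of the 2^4 = 16 assignments to the other variables satisfy what remains.
With x3 = 0, by the same count on the reduced clause set, 0 assignments work.
(One model: x1=F, x2=F, x3=T, x4=T, x5=F.)
Total: 1 + 0 = 1.

1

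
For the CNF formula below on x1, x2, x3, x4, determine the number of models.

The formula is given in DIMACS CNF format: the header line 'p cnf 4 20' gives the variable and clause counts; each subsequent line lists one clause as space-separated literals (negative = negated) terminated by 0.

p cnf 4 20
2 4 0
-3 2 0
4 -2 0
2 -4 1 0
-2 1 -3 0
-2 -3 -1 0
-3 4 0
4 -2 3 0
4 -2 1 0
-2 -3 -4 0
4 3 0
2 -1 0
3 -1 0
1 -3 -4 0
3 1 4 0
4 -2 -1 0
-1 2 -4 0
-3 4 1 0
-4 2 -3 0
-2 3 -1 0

There are 2^4 = 16 truth assignments over (x1, x2, x3, x4).
Check each against the 20 clauses (columns in the order x1, x2, x3, x4):
  F F F F  ✗ fails (x2 ∨ x4)
  F F F T  ✗ fails (x2 ∨ ¬x4 ∨ x1)
  F F T F  ✗ fails (x2 ∨ x4)
  F F T T  ✗ fails (¬x3 ∨ x2)
  F T F F  ✗ fails (x4 ∨ ¬x2)
  F T F T  ✓ satisfies all
  F T T F  ✗ fails (x4 ∨ ¬x2)
  F T T T  ✗ fails (¬x2 ∨ x1 ∨ ¬x3)
  T F F F  ✗ fails (x2 ∨ x4)
  T F F T  ✗ fails (x2 ∨ ¬x1)
  T F T F  ✗ fails (x2 ∨ x4)
  T F T T  ✗ fails (¬x3 ∨ x2)
  T T F F  ✗ fails (x4 ∨ ¬x2)
  T T F T  ✗ fails (x3 ∨ ¬x1)
  T T T F  ✗ fails (x4 ∨ ¬x2)
  T T T T  ✗ fails (¬x2 ∨ ¬x3 ∨ ¬x1)
1 of the 16 rows is a model.

1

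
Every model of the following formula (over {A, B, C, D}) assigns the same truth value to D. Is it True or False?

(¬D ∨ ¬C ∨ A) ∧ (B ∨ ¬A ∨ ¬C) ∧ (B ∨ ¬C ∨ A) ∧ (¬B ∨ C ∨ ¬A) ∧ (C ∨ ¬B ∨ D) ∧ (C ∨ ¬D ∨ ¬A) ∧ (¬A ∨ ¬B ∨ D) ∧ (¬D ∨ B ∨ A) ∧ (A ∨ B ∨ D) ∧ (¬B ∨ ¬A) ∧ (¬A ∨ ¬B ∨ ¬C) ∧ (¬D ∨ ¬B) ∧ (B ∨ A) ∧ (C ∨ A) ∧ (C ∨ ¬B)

False

Suppose D = True.
The clause (¬B) is unit, so B = False.
The clause (A) is unit, so A = True.
The clause (¬C) is unit, so C = False.
That conflicts with the unit clause (C).
So every satisfying assignment has D = False.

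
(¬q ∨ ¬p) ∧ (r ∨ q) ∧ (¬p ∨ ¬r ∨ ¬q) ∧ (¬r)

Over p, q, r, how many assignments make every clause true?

1

There are 2^3 = 8 truth assignments over (p, q, r).
Check each against the 4 clauses (columns in the order p, q, r):
  F F F  ✗ fails (r ∨ q)
  F F T  ✗ fails (¬r)
  F T F  ✓ satisfies all
  F T T  ✗ fails (¬r)
  T F F  ✗ fails (r ∨ q)
  T F T  ✗ fails (¬r)
  T T F  ✗ fails (¬q ∨ ¬p)
  T T T  ✗ fails (¬q ∨ ¬p)
1 of the 8 rows is a model.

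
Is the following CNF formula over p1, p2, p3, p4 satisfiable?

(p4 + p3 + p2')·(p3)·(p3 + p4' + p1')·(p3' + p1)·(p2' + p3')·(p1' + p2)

(p3) alone gives p3 = 1.
(p1) alone gives p1 = 1.
(p2') alone gives p2 = 0.
That conflicts with the unit clause (p2).
No assignment satisfies every clause.

Unsatisfiable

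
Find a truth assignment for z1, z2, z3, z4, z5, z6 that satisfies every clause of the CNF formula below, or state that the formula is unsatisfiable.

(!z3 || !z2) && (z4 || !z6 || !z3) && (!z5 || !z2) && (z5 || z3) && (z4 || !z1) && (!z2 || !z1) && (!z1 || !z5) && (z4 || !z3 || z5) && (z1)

The clause (z1) is unit, so z1 = true.
The clause (z4) is unit, so z4 = true.
The clause (!z2) is unit, so z2 = false.
The clause (!z5) is unit, so z5 = false.
The clause (z3) is unit, so z3 = true.
Every clause is now satisfied; z6 is unconstrained.

z1 ↦ true; z2 ↦ false; z3 ↦ true; z4 ↦ true; z5 ↦ false; z6 ↦ true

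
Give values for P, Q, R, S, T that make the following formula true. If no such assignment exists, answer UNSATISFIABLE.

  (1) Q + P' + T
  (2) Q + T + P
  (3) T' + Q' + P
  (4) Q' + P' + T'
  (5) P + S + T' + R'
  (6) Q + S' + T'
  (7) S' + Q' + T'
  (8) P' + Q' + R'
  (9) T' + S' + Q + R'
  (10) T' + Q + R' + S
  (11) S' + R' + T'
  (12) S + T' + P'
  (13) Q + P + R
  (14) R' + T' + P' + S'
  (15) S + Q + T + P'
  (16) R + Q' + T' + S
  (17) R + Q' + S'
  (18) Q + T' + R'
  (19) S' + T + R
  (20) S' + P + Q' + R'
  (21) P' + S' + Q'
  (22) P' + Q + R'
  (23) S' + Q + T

Try Q = 1.
Try T = 0.
Try P = 1.
From the singleton clause (R'), R = 0.
From the singleton clause (S'), S = 0.
This assignment satisfies each clause.

P: 1,  Q: 1,  R: 0,  S: 0,  T: 0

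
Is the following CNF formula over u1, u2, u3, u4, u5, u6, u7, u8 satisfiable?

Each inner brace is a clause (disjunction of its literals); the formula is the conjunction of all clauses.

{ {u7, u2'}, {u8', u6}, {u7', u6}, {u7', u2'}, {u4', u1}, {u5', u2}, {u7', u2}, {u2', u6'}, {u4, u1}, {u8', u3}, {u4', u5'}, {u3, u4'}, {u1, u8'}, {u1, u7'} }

Yes

Try u7 = 0.
Unit clause (u2') forces u2 = 0.
Unit clause (u5') forces u5 = 0.
Try u8 = 0.
Try u4 = 1.
Unit clause (u1) forces u1 = 1.
Unit clause (u3) forces u3 = 1.
No clause remains; u6 is free.
A satisfying assignment: u1=1, u2=0, u3=1, u4=1, u5=0, u6=1, u7=0, u8=0.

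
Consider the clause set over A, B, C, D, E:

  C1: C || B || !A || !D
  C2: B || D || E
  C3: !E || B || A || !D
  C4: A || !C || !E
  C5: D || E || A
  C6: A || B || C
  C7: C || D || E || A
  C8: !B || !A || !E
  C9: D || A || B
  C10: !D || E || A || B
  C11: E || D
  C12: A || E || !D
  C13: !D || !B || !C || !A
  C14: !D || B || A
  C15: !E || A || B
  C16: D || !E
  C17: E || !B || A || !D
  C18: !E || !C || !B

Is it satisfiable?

Branch on E: set E = true.
From the singleton clause (D), D = true.
Branch on B: set B = true.
From the singleton clause (!A), A = false.
From the singleton clause (!C), C = false.
This assignment satisfies each clause.
A satisfying assignment: A: false,  B: true,  C: false,  D: true,  E: true.

Yes, satisfiable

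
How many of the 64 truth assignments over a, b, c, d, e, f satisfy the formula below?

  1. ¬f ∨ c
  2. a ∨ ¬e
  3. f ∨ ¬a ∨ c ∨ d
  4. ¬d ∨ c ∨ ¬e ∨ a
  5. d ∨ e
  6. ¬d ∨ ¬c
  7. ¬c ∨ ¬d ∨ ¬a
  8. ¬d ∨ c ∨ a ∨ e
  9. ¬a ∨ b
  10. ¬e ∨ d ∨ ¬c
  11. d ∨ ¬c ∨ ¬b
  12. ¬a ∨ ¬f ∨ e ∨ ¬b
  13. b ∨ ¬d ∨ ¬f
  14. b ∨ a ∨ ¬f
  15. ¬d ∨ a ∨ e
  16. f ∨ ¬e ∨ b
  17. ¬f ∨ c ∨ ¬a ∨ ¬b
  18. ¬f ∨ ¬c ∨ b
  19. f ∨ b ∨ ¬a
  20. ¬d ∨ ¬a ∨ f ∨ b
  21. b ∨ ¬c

There are 2^6 = 64 truth assignments over (a, b, c, d, e, f).
Split on d. With d = True, the clauses containing d are satisfied and ¬d drops from the rest; 2 of the 2^5 = 32 assignments to the other variables satisfy what remains.
With d = False, by the same count on the reduced clause set, 0 assignments work.
Total: 2 + 0 = 2.

2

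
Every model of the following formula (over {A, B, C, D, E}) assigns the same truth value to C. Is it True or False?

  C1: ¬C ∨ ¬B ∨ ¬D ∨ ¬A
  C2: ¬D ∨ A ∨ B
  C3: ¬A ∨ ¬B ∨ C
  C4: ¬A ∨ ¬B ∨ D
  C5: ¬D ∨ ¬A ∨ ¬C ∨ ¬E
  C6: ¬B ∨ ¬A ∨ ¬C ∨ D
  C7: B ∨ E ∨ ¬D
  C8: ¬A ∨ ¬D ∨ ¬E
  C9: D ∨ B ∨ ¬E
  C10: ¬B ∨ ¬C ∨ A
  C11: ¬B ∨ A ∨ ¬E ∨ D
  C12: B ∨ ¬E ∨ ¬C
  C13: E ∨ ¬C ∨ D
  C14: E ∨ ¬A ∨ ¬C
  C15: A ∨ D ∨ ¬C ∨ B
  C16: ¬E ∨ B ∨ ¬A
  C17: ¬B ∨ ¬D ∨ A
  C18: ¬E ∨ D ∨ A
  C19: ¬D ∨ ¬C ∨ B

False

Suppose C = True.
Try B = False.
(¬E) alone gives E = False.
(¬D) alone gives D = False.
That conflicts with the unit clause (D).
Backtrack on B: now try B = True.
(A) alone gives A = True.
(¬D) alone gives D = False.
That conflicts with the unit clause (D).
Neither B = True nor B = False works.
So every satisfying assignment has C = False.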